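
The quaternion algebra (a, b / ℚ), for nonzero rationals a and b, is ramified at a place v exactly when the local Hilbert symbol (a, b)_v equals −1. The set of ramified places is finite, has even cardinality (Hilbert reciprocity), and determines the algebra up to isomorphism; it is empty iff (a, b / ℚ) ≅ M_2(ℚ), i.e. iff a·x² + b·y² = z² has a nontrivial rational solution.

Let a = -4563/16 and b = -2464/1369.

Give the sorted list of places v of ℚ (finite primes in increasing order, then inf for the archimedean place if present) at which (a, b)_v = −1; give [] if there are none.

(a, b) ≡ (-3, -154) mod (ℚ^×)²; places V = {2, 3, 7, 11, 13, 37, ∞}.
(a,b)_2: α=-4, β=5; u≡5, v≡3 (mod 8); ε(u)ε(v)=0·1, αω(v)=-4·1, βω(u)=5·1; sum ≡ 1  ⇒  -1.
(a,b)_13: α=2, u≡4; β=0, v≡8 (mod 13); (4|13)=+1, (8|13)=-1; sign (−1)^0·+1^0·-1^2 = +1.
(a,b)_3: α=3, u≡2; β=0, v≡2 (mod 3); (2|3)=-1, (2|3)=-1; sign (−1)^0·-1^0·-1^3 = -1.
(a,b)_11: α=0, u≡7; β=1, v≡8 (mod 11); (7|11)=-1, (8|11)=-1; sign (−1)^0·-1^1·-1^0 = -1.
(a,b)_7: α=0, u≡4; β=1, v≡3 (mod 7); (4|7)=+1, (3|7)=-1; sign (−1)^0·+1^1·-1^0 = +1.
(a,b)_37: α=0, u≡27; β=-2, v≡15 (mod 37); (27|37)=+1, (15|37)=-1; sign (−1)^0·+1^-2·-1^0 = +1.
(a,b)_∞: sgn(-3)=−, sgn(-154)=−, so -1.
(-3, -154 / ℚ) ramifies at {2, 3, 11, ∞}: a division algebra.

[2, 3, 11, inf]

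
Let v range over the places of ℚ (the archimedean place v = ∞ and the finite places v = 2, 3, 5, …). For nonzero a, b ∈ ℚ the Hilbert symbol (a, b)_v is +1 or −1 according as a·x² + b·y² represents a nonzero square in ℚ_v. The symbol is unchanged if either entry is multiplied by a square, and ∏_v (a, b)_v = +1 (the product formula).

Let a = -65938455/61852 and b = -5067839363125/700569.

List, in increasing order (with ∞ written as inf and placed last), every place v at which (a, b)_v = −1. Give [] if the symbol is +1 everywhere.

(a, b) ≡ (-15785, -165480469) mod (ℚ^×)²; places V = {2, 3, 5, 7, 11, 19, 23, 31, 41, 43, 47, 53, ∞}.
(a,b)_2: α=-2, β=0; u≡7, v≡3 (mod 8); ε(u)ε(v)=1·1, αω(v)=-2·1, βω(u)=0·0; sum ≡ 1  ⇒  -1.
(a,b)_43: α=0, u≡30; β=1, v≡38 (mod 43); (30|43)=-1, (38|43)=+1; sign (−1)^0·-1^1·+1^0 = -1.
(a,b)_53: α=0, u≡11; β=1, v≡47 (mod 53); (11|53)=+1, (47|53)=+1; sign (−1)^0·+1^1·+1^0 = +1.
(a,b)_23: α=0, u≡3; β=1, v≡11 (mod 23); (3|23)=+1, (11|23)=-1; sign (−1)^0·+1^1·-1^0 = +1.
(a,b)_47: α=-2, u≡12; β=0, v≡26 (mod 47); (12|47)=+1, (26|47)=-1; sign (−1)^0·+1^0·-1^-2 = +1.
(a,b)_∞: sgn(-15785)=−, sgn(-165480469)=−, so -1.
(a,b)_7: α=-1, u≡6; β=3, v≡4 (mod 7); (6|7)=-1, (4|7)=+1; sign (−1)^1·-1^3·+1^-1 = +1.
(a,b)_41: α=1, u≡9; β=1, v≡28 (mod 41); (9|41)=+1, (28|41)=-1; sign (−1)^0·+1^1·-1^1 = -1.
(a,b)_11: α=1, u≡10; β=1, v≡9 (mod 11); (10|11)=-1, (9|11)=+1; sign (−1)^1·-1^1·+1^1 = +1.
(a,b)_5: α=1, u≡2; β=4, v≡1 (mod 5); (2|5)=-1, (1|5)=+1; sign (−1)^0·-1^4·+1^1 = +1.
(a,b)_3: α=4, u≡1; β=-6, v≡2 (mod 3); (1|3)=+1, (2|3)=-1; sign (−1)^0·+1^-6·-1^4 = +1.
(a,b)_31: α=0, u≡18; β=-2, v≡27 (mod 31); (18|31)=+1, (27|31)=-1; sign (−1)^0·+1^-2·-1^0 = +1.
(a,b)_19: α=2, u≡7; β=0, v≡2 (mod 19); (7|19)=+1, (2|19)=-1; sign (−1)^0·+1^0·-1^2 = +1.
|Ram(-15785, -165480469)| = 4, even; anisotropic at {2, 41, 43, ∞}.

[2, 41, 43, inf]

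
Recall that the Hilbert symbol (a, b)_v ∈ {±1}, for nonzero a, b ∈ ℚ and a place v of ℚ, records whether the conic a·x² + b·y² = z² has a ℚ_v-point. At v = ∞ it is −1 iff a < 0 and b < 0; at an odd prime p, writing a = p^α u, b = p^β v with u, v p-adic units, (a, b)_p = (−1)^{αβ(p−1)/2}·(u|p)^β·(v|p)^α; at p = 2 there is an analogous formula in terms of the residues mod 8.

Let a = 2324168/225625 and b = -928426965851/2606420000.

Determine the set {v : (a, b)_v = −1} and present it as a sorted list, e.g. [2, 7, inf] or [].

[2, 11]

Mod squares: a ≡ 2, b ≡ -22. Check v ∈ {∞, 2, 5, 7, 11, 19}.
v=11: a=11^2·(≡6), b=11^5·(≡3) mod 11; (6|11)=-1, (3|11)=+1; (−1)^{2·5·5}·(-1)^5·(+1)^2 = -1.
v=7: a=7^4·(≡2), b=7^8·(≡6) mod 7; (2|7)=+1, (6|7)=-1; (−1)^{4·8·3}·(+1)^8·(-1)^4 = +1.
v=2: v_2(a)=3, v_2(b)=-5; units ≡ 1, 5 (mod 8); ε·ε+αω+βω = 0·0+3·1+-5·0 ≡ 1  ⇒  (a,b)_2 = -1.
v=5: a=5^-4·(≡3), b=5^-4·(≡2) mod 5; (3|5)=-1, (2|5)=-1; (−1)^{-4·-4·2}·(-1)^-4·(-1)^-4 = +1.
v=∞: 2 > 0 and -22 < 0  ⇒  (a,b)_∞ = +1.
v=19: a=19^-2·(≡13), b=19^-4·(≡11) mod 19; (13|19)=-1, (11|19)=+1; (−1)^{-2·-4·9}·(-1)^-4·(+1)^-2 = +1.
Ram(2, -22) = {2, 11}; no ℚ_2-point on the conic.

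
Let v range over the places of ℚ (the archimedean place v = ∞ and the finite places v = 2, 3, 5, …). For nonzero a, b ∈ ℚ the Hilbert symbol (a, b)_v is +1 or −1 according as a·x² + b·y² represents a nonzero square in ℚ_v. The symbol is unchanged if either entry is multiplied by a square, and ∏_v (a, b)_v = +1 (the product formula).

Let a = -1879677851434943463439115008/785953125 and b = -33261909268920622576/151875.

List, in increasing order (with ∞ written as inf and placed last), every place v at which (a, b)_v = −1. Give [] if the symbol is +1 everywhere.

(a, b) ≡ (-14112858903, -2667333) mod (ℚ^×)²; places V = {2, 3, 5, 11, 13, 17, 23, 29, 31, 37, 43, 47, ∞}.
(a,b)_43: α=1, u≡24; β=1, v≡2 (mod 43); (24|43)=+1, (2|43)=-1; sign (−1)^1·+1^1·-1^1 = +1.
(a,b)_11: α=1, u≡9; β=2, v≡8 (mod 11); (9|11)=+1, (8|11)=-1; sign (−1)^0·+1^2·-1^1 = -1.
(a,b)_5: α=-6, u≡2; β=-4, v≡3 (mod 5); (2|5)=-1, (3|5)=-1; sign (−1)^0·-1^-4·-1^-6 = +1.
(a,b)_29: α=3, u≡27; β=1, v≡8 (mod 29); (27|29)=-1, (8|29)=-1; sign (−1)^0·-1^1·-1^3 = +1.
(a,b)_17: α=4, u≡13; β=4, v≡15 (mod 17); (13|17)=+1, (15|17)=+1; sign (−1)^0·+1^4·+1^4 = +1.
(a,b)_∞: sgn(-14112858903)=−, sgn(-2667333)=−, so -1.
(a,b)_13: α=3, u≡7; β=2, v≡8 (mod 13); (7|13)=-1, (8|13)=-1; sign (−1)^0·-1^2·-1^3 = -1.
(a,b)_2: α=8, β=4; u≡1, v≡3 (mod 8); ε(u)ε(v)=0·1, αω(v)=8·1, βω(u)=4·0; sum ≡ 0  ⇒  +1.
(a,b)_23: α=-1, u≡8; β=1, v≡13 (mod 23); (8|23)=+1, (13|23)=+1; sign (−1)^1·+1^1·+1^-1 = -1.
(a,b)_31: α=1, u≡1; β=1, v≡22 (mod 31); (1|31)=+1, (22|31)=-1; sign (−1)^1·+1^1·-1^1 = +1.
(a,b)_47: α=2, u≡19; β=0, v≡5 (mod 47); (19|47)=-1, (5|47)=-1; sign (−1)^0·-1^0·-1^2 = +1.
(a,b)_37: α=3, u≡2; β=2, v≡36 (mod 37); (2|37)=-1, (36|37)=+1; sign (−1)^0·-1^2·+1^3 = +1.
(a,b)_3: α=-7, u≡1; β=-5, v≡2 (mod 3); (1|3)=+1, (2|3)=-1; sign (−1)^1·+1^-5·-1^-7 = +1.
|Ram(-14112858903, -2667333)| = 4, even; anisotropic at {11, 13, 23, ∞}.

[11, 13, 23, inf]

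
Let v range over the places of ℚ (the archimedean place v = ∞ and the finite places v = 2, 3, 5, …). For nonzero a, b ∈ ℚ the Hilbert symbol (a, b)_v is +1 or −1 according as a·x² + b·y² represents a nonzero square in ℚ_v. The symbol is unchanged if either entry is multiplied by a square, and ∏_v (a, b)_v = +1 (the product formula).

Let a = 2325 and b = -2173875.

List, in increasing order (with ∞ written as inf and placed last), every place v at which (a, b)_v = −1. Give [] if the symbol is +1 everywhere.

Mod squares: a ≡ 93, b ≡ -86955. Check v ∈ {∞, 2, 3, 5, 11, 17, 31}.
v=11: a=11^0·(≡4), b=11^1·(≡1) mod 11; (4|11)=+1, (1|11)=+1; (−1)^{0·1·5}·(+1)^1·(+1)^0 = +1.
v=31: a=31^1·(≡13), b=31^1·(≡28) mod 31; (13|31)=-1, (28|31)=+1; (−1)^{1·1·15}·(-1)^1·(+1)^1 = +1.
v=5: a=5^2·(≡3), b=5^3·(≡4) mod 5; (3|5)=-1, (4|5)=+1; (−1)^{2·3·2}·(-1)^3·(+1)^2 = -1.
v=2: v_2(a)=0, v_2(b)=0; units ≡ 5, 5 (mod 8); ε·ε+αω+βω = 0·0+0·1+0·1 ≡ 0  ⇒  (a,b)_2 = +1.
v=3: a=3^1·(≡1), b=3^1·(≡1) mod 3; (1|3)=+1, (1|3)=+1; (−1)^{1·1·1}·(+1)^1·(+1)^1 = -1.
v=17: a=17^0·(≡13), b=17^1·(≡16) mod 17; (13|17)=+1, (16|17)=+1; (−1)^{0·1·8}·(+1)^1·(+1)^0 = +1.
v=∞: 93 > 0 and -86955 < 0  ⇒  (a,b)_∞ = +1.
|Ram(93, -86955)| = 2, even; anisotropic at {3, 5}.

[3, 5]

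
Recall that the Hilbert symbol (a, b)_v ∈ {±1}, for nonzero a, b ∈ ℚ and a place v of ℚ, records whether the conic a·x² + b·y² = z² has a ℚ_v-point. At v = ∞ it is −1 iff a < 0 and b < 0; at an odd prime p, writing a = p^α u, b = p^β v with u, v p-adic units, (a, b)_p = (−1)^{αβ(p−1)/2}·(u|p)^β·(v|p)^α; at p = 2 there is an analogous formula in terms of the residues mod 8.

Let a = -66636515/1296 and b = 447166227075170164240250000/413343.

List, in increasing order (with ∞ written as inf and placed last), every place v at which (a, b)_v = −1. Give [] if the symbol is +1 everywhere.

(a, b) ≡ (-550715, 8529584063) mod (ℚ^×)²; places V = {2, 3, 5, 7, 11, 13, 17, 19, 23, 31, 37, ∞}.
(a,b)_3: α=-4, u≡1; β=-10, v≡2 (mod 3); (1|3)=+1, (2|3)=-1; sign (−1)^0·+1^-10·-1^-4 = +1.
(a,b)_5: α=1, u≡2; β=6, v≡2 (mod 5); (2|5)=-1, (2|5)=-1; sign (−1)^0·-1^6·-1^1 = -1.
(a,b)_19: α=1, u≡11; β=3, v≡14 (mod 19); (11|19)=+1, (14|19)=-1; sign (−1)^1·+1^3·-1^1 = +1.
(a,b)_11: α=3, u≡2; β=5, v≡3 (mod 11); (2|11)=-1, (3|11)=+1; sign (−1)^1·-1^5·+1^3 = +1.
(a,b)_2: α=-4, β=4; u≡5, v≡7 (mod 8); ε(u)ε(v)=0·1, αω(v)=-4·0, βω(u)=4·1; sum ≡ 0  ⇒  +1.
(a,b)_17: α=1, u≡12; β=3, v≡12 (mod 17); (12|17)=-1, (12|17)=-1; sign (−1)^0·-1^3·-1^1 = +1.
(a,b)_31: α=1, u≡30; β=3, v≡21 (mod 31); (30|31)=-1, (21|31)=-1; sign (−1)^1·-1^3·-1^1 = -1.
(a,b)_37: α=0, u≡4; β=1, v≡19 (mod 37); (4|37)=+1, (19|37)=-1; sign (−1)^0·+1^1·-1^0 = +1.
(a,b)_7: α=0, u≡6; β=-1, v≡4 (mod 7); (6|7)=-1, (4|7)=+1; sign (−1)^0·-1^-1·+1^0 = -1.
(a,b)_13: α=0, u≡9; β=1, v≡7 (mod 13); (9|13)=+1, (7|13)=-1; sign (−1)^0·+1^1·-1^0 = +1.
(a,b)_∞: sgn(-550715)=−, sgn(8529584063)=+, so +1.
(a,b)_23: α=0, u≡15; β=1, v≡14 (mod 23); (15|23)=-1, (14|23)=-1; sign (−1)^0·-1^1·-1^0 = -1.
(-550715, 8529584063 / ℚ) ramifies at {5, 7, 23, 31}: a division algebra.

[5, 7, 23, 31]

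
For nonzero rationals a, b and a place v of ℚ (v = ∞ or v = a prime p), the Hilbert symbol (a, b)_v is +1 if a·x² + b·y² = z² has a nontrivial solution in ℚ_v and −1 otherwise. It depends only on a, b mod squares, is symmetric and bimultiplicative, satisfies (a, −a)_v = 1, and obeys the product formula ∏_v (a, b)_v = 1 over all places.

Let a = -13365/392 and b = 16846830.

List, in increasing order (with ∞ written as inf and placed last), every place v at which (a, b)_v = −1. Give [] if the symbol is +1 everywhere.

(a, b) ≡ (-330, 15470) mod (ℚ^×)²; places V = {2, 3, 5, 7, 11, 13, 17, ∞}.
(a,b)_11: α=1, u≡4; β=2, v≡3 (mod 11); (4|11)=+1, (3|11)=+1; sign (−1)^0·+1^2·+1^1 = +1.
(a,b)_2: α=-3, β=1; u≡3, v≡7 (mod 8); ε(u)ε(v)=1·1, αω(v)=-3·0, βω(u)=1·1; sum ≡ 0  ⇒  +1.
(a,b)_5: α=1, u≡1; β=1, v≡1 (mod 5); (1|5)=+1, (1|5)=+1; sign (−1)^0·+1^1·+1^1 = +1.
(a,b)_17: α=0, u≡14; β=1, v≡9 (mod 17); (14|17)=-1, (9|17)=+1; sign (−1)^0·-1^1·+1^0 = -1.
(a,b)_13: α=0, u≡6; β=1, v≡5 (mod 13); (6|13)=-1, (5|13)=-1; sign (−1)^0·-1^1·-1^0 = -1.
(a,b)_7: α=-2, u≡5; β=1, v≡6 (mod 7); (5|7)=-1, (6|7)=-1; sign (−1)^0·-1^1·-1^-2 = -1.
(a,b)_3: α=5, u≡1; β=2, v≡2 (mod 3); (1|3)=+1, (2|3)=-1; sign (−1)^0·+1^2·-1^5 = -1.
(a,b)_∞: sgn(-330)=−, sgn(15470)=+, so +1.
|Ram(-330, 15470)| = 4, even; anisotropic at {3, 7, 13, 17}.

[3, 7, 13, 17]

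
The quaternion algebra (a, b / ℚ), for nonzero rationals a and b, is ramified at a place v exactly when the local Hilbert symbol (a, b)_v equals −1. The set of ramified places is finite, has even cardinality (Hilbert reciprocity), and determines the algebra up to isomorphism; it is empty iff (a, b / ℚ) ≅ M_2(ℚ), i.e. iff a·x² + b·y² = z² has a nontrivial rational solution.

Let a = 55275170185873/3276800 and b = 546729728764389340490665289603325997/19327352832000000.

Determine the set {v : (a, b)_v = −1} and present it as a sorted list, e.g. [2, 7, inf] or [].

[2, 11, 19, 23]

(a, b) ≡ (7106, 506) mod (ℚ^×)²; places V = {2, 3, 5, 11, 17, 19, 23, 29, ∞}.
(a,b)_∞: sgn(7106)=+, sgn(506)=+, so +1.
(a,b)_11: α=3, u≡6; β=7, v≡6 (mod 11); (6|11)=-1, (6|11)=-1; sign (−1)^1·-1^7·-1^3 = -1.
(a,b)_2: α=-17, β=-37; u≡1, v≡5 (mod 8); ε(u)ε(v)=0·0, αω(v)=-17·1, βω(u)=-37·0; sum ≡ 1  ⇒  -1.
(a,b)_3: α=0, u≡2; β=-2, v≡2 (mod 3); (2|3)=-1, (2|3)=-1; sign (−1)^0·-1^-2·-1^0 = +1.
(a,b)_19: α=1, u≡2; β=2, v≡13 (mod 19); (2|19)=-1, (13|19)=-1; sign (−1)^0·-1^2·-1^1 = -1.
(a,b)_17: α=3, u≡10; β=6, v≡8 (mod 17); (10|17)=-1, (8|17)=+1; sign (−1)^0·-1^6·+1^3 = +1.
(a,b)_5: α=-2, u≡4; β=-6, v≡4 (mod 5); (4|5)=+1, (4|5)=+1; sign (−1)^0·+1^-6·+1^-2 = +1.
(a,b)_23: α=2, u≡7; β=5, v≡21 (mod 23); (7|23)=-1, (21|23)=-1; sign (−1)^0·-1^5·-1^2 = -1.
(a,b)_29: α=2, u≡28; β=8, v≡25 (mod 29); (28|29)=+1, (25|29)=+1; sign (−1)^0·+1^8·+1^2 = +1.
|Ram(7106, 506)| = 4, even; anisotropic at {2, 11, 19, 23}.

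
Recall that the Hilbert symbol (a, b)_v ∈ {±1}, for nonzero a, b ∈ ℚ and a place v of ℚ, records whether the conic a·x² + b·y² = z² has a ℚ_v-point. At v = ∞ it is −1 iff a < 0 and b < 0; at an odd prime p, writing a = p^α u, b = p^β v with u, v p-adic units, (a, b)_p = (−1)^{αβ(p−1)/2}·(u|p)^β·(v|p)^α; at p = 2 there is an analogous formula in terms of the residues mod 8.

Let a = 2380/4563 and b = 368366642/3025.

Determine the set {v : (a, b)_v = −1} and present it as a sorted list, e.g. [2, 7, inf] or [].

[3, 5, 17, 19]

(a, b) ≡ (1785, 131138) mod (ℚ^×)²; places V = {2, 3, 5, 7, 11, 13, 17, 19, 29, 53, ∞}.
(a,b)_19: α=0, u≡8; β=1, v≡1 (mod 19); (8|19)=-1, (1|19)=+1; sign (−1)^0·-1^1·+1^0 = -1.
(a,b)_29: α=0, u≡6; β=1, v≡17 (mod 29); (6|29)=+1, (17|29)=-1; sign (−1)^0·+1^1·-1^0 = +1.
(a,b)_13: α=-2, u≡1; β=0, v≡8 (mod 13); (1|13)=+1, (8|13)=-1; sign (−1)^0·+1^0·-1^-2 = +1.
(a,b)_7: α=1, u≡3; β=1, v≡4 (mod 7); (3|7)=-1, (4|7)=+1; sign (−1)^1·-1^1·+1^1 = +1.
(a,b)_17: α=1, u≡3; β=1, v≡16 (mod 17); (3|17)=-1, (16|17)=+1; sign (−1)^0·-1^1·+1^1 = -1.
(a,b)_5: α=1, u≡2; β=-2, v≡2 (mod 5); (2|5)=-1, (2|5)=-1; sign (−1)^0·-1^-2·-1^1 = -1.
(a,b)_2: α=2, β=1; u≡1, v≡1 (mod 8); ε(u)ε(v)=0·0, αω(v)=2·0, βω(u)=1·0; sum ≡ 0  ⇒  +1.
(a,b)_53: α=0, u≡52; β=2, v≡4 (mod 53); (52|53)=+1, (4|53)=+1; sign (−1)^0·+1^2·+1^0 = +1.
(a,b)_11: α=0, u≡9; β=-2, v≡2 (mod 11); (9|11)=+1, (2|11)=-1; sign (−1)^0·+1^-2·-1^0 = +1.
(a,b)_∞: sgn(1785)=+, sgn(131138)=+, so +1.
(a,b)_3: α=-3, u≡1; β=0, v≡2 (mod 3); (1|3)=+1, (2|3)=-1; sign (−1)^0·+1^0·-1^-3 = -1.
|Ram(1785, 131138)| = 4, even; anisotropic at {3, 5, 17, 19}.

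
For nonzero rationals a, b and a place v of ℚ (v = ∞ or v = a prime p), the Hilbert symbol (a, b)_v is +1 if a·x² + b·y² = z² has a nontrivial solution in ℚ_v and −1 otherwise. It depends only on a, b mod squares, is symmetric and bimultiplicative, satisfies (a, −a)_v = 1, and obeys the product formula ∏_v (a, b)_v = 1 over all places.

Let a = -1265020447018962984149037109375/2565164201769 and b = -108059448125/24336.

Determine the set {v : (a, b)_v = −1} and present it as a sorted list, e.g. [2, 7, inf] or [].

Mod squares: a ≡ -1615, b ≡ -437. Check v ∈ {∞, 2, 3, 5, 7, 13, 17, 19, 23, 37}.
v=19: a=19^3·(≡12), b=19^1·(≡2) mod 19; (12|19)=-1, (2|19)=-1; (−1)^{3·1·9}·(-1)^1·(-1)^3 = -1.
v=3: a=3^-12·(≡2), b=3^-2·(≡1) mod 3; (2|3)=-1, (1|3)=+1; (−1)^{-12·-2·1}·(-1)^-2·(+1)^-12 = +1.
v=17: a=17^5·(≡5), b=17^2·(≡14) mod 17; (5|17)=-1, (14|17)=-1; (−1)^{5·2·8}·(-1)^2·(-1)^5 = -1.
v=∞: -1615 < 0 and -437 < 0  ⇒  (a,b)_∞ = -1.
v=7: a=7^2·(≡1), b=7^0·(≡2) mod 7; (1|7)=+1, (2|7)=+1; (−1)^{2·0·3}·(+1)^0·(+1)^2 = +1.
v=23: a=23^2·(≡9), b=23^1·(≡6) mod 23; (9|23)=+1, (6|23)=+1; (−1)^{2·1·11}·(+1)^1·(+1)^2 = +1.
v=37: a=37^6·(≡31), b=37^2·(≡10) mod 37; (31|37)=-1, (10|37)=+1; (−1)^{6·2·18}·(-1)^2·(+1)^6 = +1.
v=5: a=5^9·(≡2), b=5^4·(≡3) mod 5; (2|5)=-1, (3|5)=-1; (−1)^{9·4·2}·(-1)^4·(-1)^9 = -1.
v=2: v_2(a)=0, v_2(b)=-4; units ≡ 1, 3 (mod 8); ε·ε+αω+βω = 0·1+0·1+-4·0 ≡ 0  ⇒  (a,b)_2 = +1.
v=13: a=13^-6·(≡3), b=13^-2·(≡8) mod 13; (3|13)=+1, (8|13)=-1; (−1)^{-6·-2·6}·(+1)^-2·(-1)^-6 = +1.
(-1615, -437 / ℚ) ramifies at {5, 17, 19, ∞}: a division algebra.

[5, 17, 19, inf]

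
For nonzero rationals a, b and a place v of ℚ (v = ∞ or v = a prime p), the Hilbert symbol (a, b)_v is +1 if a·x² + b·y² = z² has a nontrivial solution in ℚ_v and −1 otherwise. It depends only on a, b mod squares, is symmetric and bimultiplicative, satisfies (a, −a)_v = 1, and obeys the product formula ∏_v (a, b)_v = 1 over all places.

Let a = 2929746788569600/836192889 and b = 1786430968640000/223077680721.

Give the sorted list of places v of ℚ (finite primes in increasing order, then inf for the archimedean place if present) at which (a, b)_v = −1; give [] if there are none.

[23, 31]

Mod squares: a ≡ 1426, b ≡ 58466. Check v ∈ {∞, 2, 3, 5, 7, 17, 19, 23, 31, 41}.
v=31: a=31^1·(≡11), b=31^1·(≡21) mod 31; (11|31)=-1, (21|31)=-1; (−1)^{1·1·15}·(-1)^1·(-1)^1 = -1.
v=19: a=19^2·(≡5), b=19^2·(≡2) mod 19; (5|19)=+1, (2|19)=-1; (−1)^{2·2·9}·(+1)^2·(-1)^2 = +1.
v=7: a=7^-2·(≡6), b=7^-6·(≡1) mod 7; (6|7)=-1, (1|7)=+1; (−1)^{-2·-6·3}·(-1)^-6·(+1)^-2 = +1.
v=3: a=3^-10·(≡1), b=3^-8·(≡2) mod 3; (1|3)=+1, (2|3)=-1; (−1)^{-10·-8·1}·(+1)^-8·(-1)^-10 = +1.
v=23: a=23^3·(≡1), b=23^3·(≡18) mod 23; (1|23)=+1, (18|23)=+1; (−1)^{3·3·11}·(+1)^3·(+1)^3 = -1.
v=17: a=17^-2·(≡1), b=17^-2·(≡5) mod 17; (1|17)=+1, (5|17)=-1; (−1)^{-2·-2·8}·(+1)^-2·(-1)^-2 = +1.
v=41: a=41^2·(≡33), b=41^1·(≡18) mod 41; (33|41)=+1, (18|41)=+1; (−1)^{2·1·20}·(+1)^1·(+1)^2 = +1.
v=5: a=5^2·(≡1), b=5^4·(≡4) mod 5; (1|5)=+1, (4|5)=+1; (−1)^{2·4·2}·(+1)^4·(+1)^2 = +1.
v=2: v_2(a)=9, v_2(b)=9; units ≡ 1, 1 (mod 8); ε·ε+αω+βω = 0·0+9·0+9·0 ≡ 0  ⇒  (a,b)_2 = +1.
v=∞: 1426 > 0 and 58466 > 0  ⇒  (a,b)_∞ = +1.
(1426, 58466 / ℚ) ramifies at {23, 31}: a division algebra.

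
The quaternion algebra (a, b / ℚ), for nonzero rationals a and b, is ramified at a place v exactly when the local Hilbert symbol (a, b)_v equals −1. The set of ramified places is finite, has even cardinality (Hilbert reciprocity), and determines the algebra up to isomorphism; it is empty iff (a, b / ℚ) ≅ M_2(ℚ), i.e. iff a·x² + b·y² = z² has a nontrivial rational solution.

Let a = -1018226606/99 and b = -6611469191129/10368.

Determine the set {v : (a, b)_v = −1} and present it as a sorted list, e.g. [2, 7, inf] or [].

[11, inf]

(a, b) ≡ (-15466, -418) mod (ℚ^×)²; places V = {2, 3, 11, 19, 23, 37, ∞}.
(a,b)_23: α=2, u≡8; β=2, v≡10 (mod 23); (8|23)=+1, (10|23)=-1; sign (−1)^0·+1^2·-1^2 = +1.
(a,b)_2: α=1, β=-7; u≡3, v≡7 (mod 8); ε(u)ε(v)=1·1, αω(v)=1·0, βω(u)=-7·1; sum ≡ 0  ⇒  +1.
(a,b)_3: α=-2, u≡2; β=-4, v≡2 (mod 3); (2|3)=-1, (2|3)=-1; sign (−1)^0·-1^-4·-1^-2 = +1.
(a,b)_∞: sgn(-15466)=−, sgn(-418)=−, so -1.
(a,b)_11: α=-1, u≡6; β=3, v≡6 (mod 11); (6|11)=-1, (6|11)=-1; sign (−1)^1·-1^3·-1^-1 = -1.
(a,b)_19: α=1, u≡8; β=3, v≡9 (mod 19); (8|19)=-1, (9|19)=+1; sign (−1)^1·-1^3·+1^1 = +1.
(a,b)_37: α=3, u≡4; β=2, v≡10 (mod 37); (4|37)=+1, (10|37)=+1; sign (−1)^0·+1^2·+1^3 = +1.
Ram(-15466, -418) = {11, ∞}; no ℚ_11-point on the conic.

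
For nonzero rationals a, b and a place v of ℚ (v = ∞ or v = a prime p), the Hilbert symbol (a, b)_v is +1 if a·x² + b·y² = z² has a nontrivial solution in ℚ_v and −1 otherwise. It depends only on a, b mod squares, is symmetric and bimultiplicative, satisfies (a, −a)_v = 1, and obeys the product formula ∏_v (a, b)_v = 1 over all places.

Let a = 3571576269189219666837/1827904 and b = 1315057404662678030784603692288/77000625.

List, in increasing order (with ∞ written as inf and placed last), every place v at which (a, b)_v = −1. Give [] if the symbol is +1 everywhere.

Mod squares: a ≡ 37, b ≡ 349853. Check v ∈ {∞, 2, 3, 5, 7, 11, 13, 23, 37, 41, 53}.
v=5: a=5^0·(≡3), b=5^-4·(≡3) mod 5; (3|5)=-1, (3|5)=-1; (−1)^{0·-4·2}·(-1)^-4·(-1)^0 = +1.
v=53: a=53^2·(≡10), b=53^3·(≡6) mod 53; (10|53)=+1, (6|53)=+1; (−1)^{2·3·26}·(+1)^3·(+1)^2 = +1.
v=23: a=23^4·(≡21), b=23^5·(≡16) mod 23; (21|23)=-1, (16|23)=+1; (−1)^{4·5·11}·(-1)^5·(+1)^4 = -1.
v=11: a=11^2·(≡5), b=11^2·(≡3) mod 11; (5|11)=+1, (3|11)=+1; (−1)^{2·2·5}·(+1)^2·(+1)^2 = +1.
v=7: a=7^2·(≡2), b=7^3·(≡3) mod 7; (2|7)=+1, (3|7)=-1; (−1)^{2·3·3}·(+1)^3·(-1)^2 = +1.
v=∞: 37 > 0 and 349853 > 0  ⇒  (a,b)_∞ = +1.
v=13: a=13^-4·(≡6), b=13^-2·(≡3) mod 13; (6|13)=-1, (3|13)=+1; (−1)^{-4·-2·6}·(-1)^-2·(+1)^-4 = +1.
v=2: v_2(a)=-6, v_2(b)=8; units ≡ 5, 5 (mod 8); ε·ε+αω+βω = 0·0+-6·1+8·1 ≡ 0  ⇒  (a,b)_2 = +1.
v=3: a=3^2·(≡1), b=3^-6·(≡2) mod 3; (1|3)=+1, (2|3)=-1; (−1)^{2·-6·1}·(+1)^-6·(-1)^2 = +1.
v=41: a=41^2·(≡10), b=41^3·(≡1) mod 41; (10|41)=+1, (1|41)=+1; (−1)^{2·3·20}·(+1)^3·(+1)^2 = +1.
v=37: a=37^3·(≡36), b=37^4·(≡5) mod 37; (36|37)=+1, (5|37)=-1; (−1)^{3·4·18}·(+1)^4·(-1)^3 = -1.
|Ram(37, 349853)| = 2, even; anisotropic at {23, 37}.

[23, 37]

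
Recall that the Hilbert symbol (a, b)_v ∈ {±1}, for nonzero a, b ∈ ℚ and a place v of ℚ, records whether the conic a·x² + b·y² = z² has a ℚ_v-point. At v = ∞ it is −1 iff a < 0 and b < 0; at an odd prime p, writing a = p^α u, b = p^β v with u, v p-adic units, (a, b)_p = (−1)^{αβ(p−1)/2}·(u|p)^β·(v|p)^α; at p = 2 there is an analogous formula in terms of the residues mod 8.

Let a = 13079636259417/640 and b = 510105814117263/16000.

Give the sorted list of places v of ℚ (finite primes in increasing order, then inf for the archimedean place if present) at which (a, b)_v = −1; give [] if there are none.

(a, b) ≡ (170, 6630) mod (ℚ^×)²; places V = {2, 3, 5, 7, 13, 17, ∞}.
(a,b)_2: α=-7, β=-7; u≡5, v≡3 (mod 8); ε(u)ε(v)=0·1, αω(v)=-7·1, βω(u)=-7·1; sum ≡ 0  ⇒  +1.
(a,b)_17: α=3, u≡5; β=3, v≡1 (mod 17); (5|17)=-1, (1|17)=+1; sign (−1)^0·-1^3·+1^3 = -1.
(a,b)_13: α=2, u≡12; β=3, v≡3 (mod 13); (12|13)=+1, (3|13)=+1; sign (−1)^0·+1^3·+1^2 = +1.
(a,b)_3: α=8, u≡2; β=9, v≡2 (mod 3); (2|3)=-1, (2|3)=-1; sign (−1)^0·-1^9·-1^8 = -1.
(a,b)_7: α=4, u≡4; β=4, v≡4 (mod 7); (4|7)=+1, (4|7)=+1; sign (−1)^0·+1^4·+1^4 = +1.
(a,b)_∞: sgn(170)=+, sgn(6630)=+, so +1.
(a,b)_5: α=-1, u≡4; β=-3, v≡1 (mod 5); (4|5)=+1, (1|5)=+1; sign (−1)^0·+1^-3·+1^-1 = +1.
(170, 6630 / ℚ) ramifies at {3, 17}: a division algebra.

[3, 17]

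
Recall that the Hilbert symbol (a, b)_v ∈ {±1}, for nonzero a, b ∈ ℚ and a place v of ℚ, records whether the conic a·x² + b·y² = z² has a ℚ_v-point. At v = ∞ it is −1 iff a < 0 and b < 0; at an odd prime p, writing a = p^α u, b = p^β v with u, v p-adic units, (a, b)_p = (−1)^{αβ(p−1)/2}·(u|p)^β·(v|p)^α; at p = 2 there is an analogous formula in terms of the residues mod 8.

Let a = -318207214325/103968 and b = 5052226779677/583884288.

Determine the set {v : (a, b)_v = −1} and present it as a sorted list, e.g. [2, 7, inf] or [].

[2, 3, 11, 13]

Mod squares: a ≡ -154, b ≡ 6006. Check v ∈ {∞, 2, 3, 5, 7, 11, 13, 19, 23, 37, 43}.
v=2: v_2(a)=-5, v_2(b)=-9; units ≡ 3, 3 (mod 8); ε·ε+αω+βω = 1·1+-5·1+-9·1 ≡ 1  ⇒  (a,b)_2 = -1.
v=7: a=7^1·(≡5), b=7^3·(≡1) mod 7; (5|7)=-1, (1|7)=+1; (−1)^{1·3·3}·(-1)^3·(+1)^1 = +1.
v=3: a=3^-2·(≡2), b=3^-5·(≡1) mod 3; (2|3)=-1, (1|3)=+1; (−1)^{-2·-5·1}·(-1)^-5·(+1)^-2 = -1.
v=∞: -154 < 0 and 6006 > 0  ⇒  (a,b)_∞ = +1.
v=23: a=23^2·(≡17), b=23^2·(≡12) mod 23; (17|23)=-1, (12|23)=+1; (−1)^{2·2·11}·(-1)^2·(+1)^2 = +1.
v=5: a=5^2·(≡4), b=5^0·(≡4) mod 5; (4|5)=+1, (4|5)=+1; (−1)^{2·0·2}·(+1)^0·(+1)^2 = +1.
v=11: a=11^1·(≡10), b=11^1·(≡6) mod 11; (10|11)=-1, (6|11)=-1; (−1)^{1·1·5}·(-1)^1·(-1)^1 = -1.
v=43: a=43^2·(≡22), b=43^2·(≡33) mod 43; (22|43)=-1, (33|43)=-1; (−1)^{2·2·21}·(-1)^2·(-1)^2 = +1.
v=37: a=37^0·(≡14), b=37^2·(≡3) mod 37; (14|37)=-1, (3|37)=+1; (−1)^{0·2·18}·(-1)^2·(+1)^0 = +1.
v=13: a=13^2·(≡11), b=13^-1·(≡8) mod 13; (11|13)=-1, (8|13)=-1; (−1)^{2·-1·6}·(-1)^-1·(-1)^2 = -1.
v=19: a=19^-2·(≡4), b=19^-2·(≡13) mod 19; (4|19)=+1, (13|19)=-1; (−1)^{-2·-2·9}·(+1)^-2·(-1)^-2 = +1.
Ram(-154, 6006) = {2, 3, 11, 13}; no ℚ_2-point on the conic.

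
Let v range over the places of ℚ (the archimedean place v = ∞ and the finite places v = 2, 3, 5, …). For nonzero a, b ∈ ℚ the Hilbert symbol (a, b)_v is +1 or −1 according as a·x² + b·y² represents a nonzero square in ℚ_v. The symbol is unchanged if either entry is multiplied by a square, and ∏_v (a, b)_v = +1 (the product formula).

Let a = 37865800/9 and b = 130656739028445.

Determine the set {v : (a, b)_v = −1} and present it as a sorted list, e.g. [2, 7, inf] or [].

[2, 5, 7, 17, 37, 43]

(a, b) ≡ (378658, 5) mod (ℚ^×)²; places V = {2, 3, 5, 7, 17, 37, 43, ∞}.
(a,b)_∞: sgn(378658)=+, sgn(5)=+, so +1.
(a,b)_37: α=1, u≡6; β=2, v≡5 (mod 37); (6|37)=-1, (5|37)=-1; sign (−1)^0·-1^2·-1^1 = -1.
(a,b)_43: α=1, u≡29; β=2, v≡34 (mod 43); (29|43)=-1, (34|43)=-1; sign (−1)^0·-1^2·-1^1 = -1.
(a,b)_2: α=3, β=0; u≡1, v≡5 (mod 8); ε(u)ε(v)=0·0, αω(v)=3·1, βω(u)=0·0; sum ≡ 1  ⇒  -1.
(a,b)_5: α=2, u≡3; β=1, v≡4 (mod 5); (3|5)=-1, (4|5)=+1; sign (−1)^0·-1^1·+1^2 = -1.
(a,b)_3: α=-2, u≡1; β=6, v≡2 (mod 3); (1|3)=+1, (2|3)=-1; sign (−1)^0·+1^6·-1^-2 = +1.
(a,b)_7: α=1, u≡5; β=2, v≡5 (mod 7); (5|7)=-1, (5|7)=-1; sign (−1)^0·-1^2·-1^1 = -1.
(a,b)_17: α=1, u≡1; β=2, v≡11 (mod 17); (1|17)=+1, (11|17)=-1; sign (−1)^0·+1^2·-1^1 = -1.
(378658, 5 / ℚ) ramifies at {2, 5, 7, 17, 37, 43}: a division algebra.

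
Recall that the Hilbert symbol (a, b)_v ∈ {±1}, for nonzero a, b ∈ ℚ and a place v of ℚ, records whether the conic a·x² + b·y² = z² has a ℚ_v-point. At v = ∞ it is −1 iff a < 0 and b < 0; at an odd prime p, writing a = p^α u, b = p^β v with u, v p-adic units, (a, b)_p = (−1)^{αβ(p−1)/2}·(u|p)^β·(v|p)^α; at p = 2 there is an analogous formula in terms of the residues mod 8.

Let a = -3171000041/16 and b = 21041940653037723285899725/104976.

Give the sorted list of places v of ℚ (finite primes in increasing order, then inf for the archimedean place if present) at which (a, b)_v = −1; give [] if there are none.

(a, b) ≡ (-5994329, 206701) mod (ℚ^×)²; places V = {2, 3, 5, 7, 11, 19, 23, 29, 43, ∞}.
(a,b)_3: α=0, u≡1; β=-8, v≡1 (mod 3); (1|3)=+1, (1|3)=+1; sign (−1)^0·+1^-8·+1^0 = +1.
(a,b)_5: α=0, u≡4; β=2, v≡4 (mod 5); (4|5)=+1, (4|5)=+1; sign (−1)^0·+1^2·+1^0 = +1.
(a,b)_19: α=1, u≡4; β=3, v≡9 (mod 19); (4|19)=+1, (9|19)=+1; sign (−1)^1·+1^3·+1^1 = -1.
(a,b)_29: α=1, u≡3; β=2, v≡8 (mod 29); (3|29)=-1, (8|29)=-1; sign (−1)^0·-1^2·-1^1 = -1.
(a,b)_23: α=3, u≡8; β=7, v≡11 (mod 23); (8|23)=+1, (11|23)=-1; sign (−1)^1·+1^7·-1^3 = +1.
(a,b)_7: α=0, u≡4; β=2, v≡6 (mod 7); (4|7)=+1, (6|7)=-1; sign (−1)^0·+1^2·-1^0 = +1.
(a,b)_43: α=1, u≡32; β=3, v≡39 (mod 43); (32|43)=-1, (39|43)=-1; sign (−1)^1·-1^3·-1^1 = -1.
(a,b)_∞: sgn(-5994329)=−, sgn(206701)=+, so +1.
(a,b)_11: α=1, u≡9; β=1, v≡4 (mod 11); (9|11)=+1, (4|11)=+1; sign (−1)^1·+1^1·+1^1 = -1.
(a,b)_2: α=-4, β=-4; u≡7, v≡5 (mod 8); ε(u)ε(v)=1·0, αω(v)=-4·1, βω(u)=-4·0; sum ≡ 0  ⇒  +1.
Ram(-5994329, 206701) = {11, 19, 29, 43}; no ℚ_11-point on the conic.

[11, 19, 29, 43]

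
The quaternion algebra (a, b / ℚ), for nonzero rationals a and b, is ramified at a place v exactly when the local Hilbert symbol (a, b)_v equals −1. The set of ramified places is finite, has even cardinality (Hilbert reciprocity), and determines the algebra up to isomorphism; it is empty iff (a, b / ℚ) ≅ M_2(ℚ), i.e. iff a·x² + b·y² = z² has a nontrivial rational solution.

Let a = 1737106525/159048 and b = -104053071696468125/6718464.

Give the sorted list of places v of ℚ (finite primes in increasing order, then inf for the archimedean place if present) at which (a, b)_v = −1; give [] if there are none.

Mod squares: a ≡ 165242, b ≡ -29. Check v ∈ {∞, 2, 3, 5, 7, 11, 29, 37, 47}.
v=5: a=5^2·(≡2), b=5^4·(≡4) mod 5; (2|5)=-1, (4|5)=+1; (−1)^{2·4·2}·(-1)^4·(+1)^2 = +1.
v=2: v_2(a)=-3, v_2(b)=-10; units ≡ 5, 3 (mod 8); ε·ε+αω+βω = 0·1+-3·1+-10·1 ≡ 1  ⇒  (a,b)_2 = -1.
v=3: a=3^-2·(≡2), b=3^-8·(≡1) mod 3; (2|3)=-1, (1|3)=+1; (−1)^{-2·-8·1}·(-1)^-8·(+1)^-2 = +1.
v=∞: 165242 > 0 and -29 < 0  ⇒  (a,b)_∞ = +1.
v=37: a=37^1·(≡7), b=37^2·(≡15) mod 37; (7|37)=+1, (15|37)=-1; (−1)^{1·2·18}·(+1)^2·(-1)^1 = -1.
v=7: a=7^1·(≡4), b=7^2·(≡3) mod 7; (4|7)=+1, (3|7)=-1; (−1)^{1·2·3}·(+1)^2·(-1)^1 = -1.
v=29: a=29^3·(≡17), b=29^5·(≡23) mod 29; (17|29)=-1, (23|29)=+1; (−1)^{3·5·14}·(-1)^5·(+1)^3 = -1.
v=11: a=11^1·(≡8), b=11^2·(≡1) mod 11; (8|11)=-1, (1|11)=+1; (−1)^{1·2·5}·(-1)^2·(+1)^1 = +1.
v=47: a=47^-2·(≡25), b=47^0·(≡42) mod 47; (25|47)=+1, (42|47)=+1; (−1)^{-2·0·23}·(+1)^0·(+1)^-2 = +1.
Ram(165242, -29) = {2, 7, 29, 37}; no ℚ_2-point on the conic.

[2, 7, 29, 37]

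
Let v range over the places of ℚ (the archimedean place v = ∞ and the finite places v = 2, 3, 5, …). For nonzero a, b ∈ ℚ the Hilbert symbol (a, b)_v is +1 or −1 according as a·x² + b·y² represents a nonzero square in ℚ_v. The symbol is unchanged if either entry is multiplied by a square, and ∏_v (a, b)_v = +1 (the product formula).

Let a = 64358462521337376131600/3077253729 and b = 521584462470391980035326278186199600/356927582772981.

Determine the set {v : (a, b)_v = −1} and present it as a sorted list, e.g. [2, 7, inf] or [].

[3, 31]

Mod squares: a ≡ 3689, b ≡ 17871. Check v ∈ {∞, 2, 3, 5, 7, 11, 17, 19, 23, 29, 31, 37, 41}.
v=17: a=17^1·(≡13), b=17^2·(≡1) mod 17; (13|17)=+1, (1|17)=+1; (−1)^{1·2·8}·(+1)^2·(+1)^1 = +1.
v=3: a=3^-2·(≡2), b=3^-3·(≡2) mod 3; (2|3)=-1, (2|3)=-1; (−1)^{-2·-3·1}·(-1)^-3·(-1)^-2 = -1.
v=37: a=37^6·(≡21), b=37^9·(≡14) mod 37; (21|37)=+1, (14|37)=-1; (−1)^{6·9·18}·(+1)^9·(-1)^6 = +1.
v=2: v_2(a)=4, v_2(b)=4; units ≡ 1, 7 (mod 8); ε·ε+αω+βω = 0·1+4·0+4·0 ≡ 0  ⇒  (a,b)_2 = +1.
v=7: a=7^3·(≡4), b=7^3·(≡3) mod 7; (4|7)=+1, (3|7)=-1; (−1)^{3·3·3}·(+1)^3·(-1)^3 = +1.
v=5: a=5^2·(≡1), b=5^2·(≡4) mod 5; (1|5)=+1, (4|5)=+1; (−1)^{2·2·2}·(+1)^2·(+1)^2 = +1.
v=41: a=41^-4·(≡23), b=41^-6·(≡21) mod 41; (23|41)=+1, (21|41)=+1; (−1)^{-4·-6·20}·(+1)^-6·(+1)^-4 = +1.
v=∞: 3689 > 0 and 17871 > 0  ⇒  (a,b)_∞ = +1.
v=31: a=31^3·(≡13), b=31^4·(≡27) mod 31; (13|31)=-1, (27|31)=-1; (−1)^{3·4·15}·(-1)^4·(-1)^3 = -1.
v=29: a=29^0·(≡1), b=29^2·(≡9) mod 29; (1|29)=+1, (9|29)=+1; (−1)^{0·2·14}·(+1)^2·(+1)^0 = +1.
v=11: a=11^-2·(≡1), b=11^-2·(≡7) mod 11; (1|11)=+1, (7|11)=-1; (−1)^{-2·-2·5}·(+1)^-2·(-1)^-2 = +1.
v=23: a=23^0·(≡6), b=23^-1·(≡9) mod 23; (6|23)=+1, (9|23)=+1; (−1)^{0·-1·11}·(+1)^-1·(+1)^0 = +1.
v=19: a=19^2·(≡14), b=19^4·(≡5) mod 19; (14|19)=-1, (5|19)=+1; (−1)^{2·4·9}·(-1)^4·(+1)^2 = +1.
|Ram(3689, 17871)| = 2, even; anisotropic at {3, 31}.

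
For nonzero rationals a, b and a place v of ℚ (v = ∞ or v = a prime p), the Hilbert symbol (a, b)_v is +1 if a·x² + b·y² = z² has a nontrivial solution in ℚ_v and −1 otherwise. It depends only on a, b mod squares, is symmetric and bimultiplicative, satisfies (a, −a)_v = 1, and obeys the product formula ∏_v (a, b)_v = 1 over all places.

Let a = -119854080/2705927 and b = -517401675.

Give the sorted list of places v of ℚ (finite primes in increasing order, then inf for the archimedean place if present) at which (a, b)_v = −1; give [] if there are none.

Mod squares: a ≡ -115, b ≡ -483. Check v ∈ {∞, 2, 3, 5, 7, 17, 23}.
v=5: a=5^1·(≡2), b=5^2·(≡3) mod 5; (2|5)=-1, (3|5)=-1; (−1)^{1·2·2}·(-1)^2·(-1)^1 = -1.
v=2: v_2(a)=10, v_2(b)=0; units ≡ 5, 5 (mod 8); ε·ε+αω+βω = 0·0+10·1+0·1 ≡ 0  ⇒  (a,b)_2 = +1.
v=23: a=23^-1·(≡6), b=23^3·(≡2) mod 23; (6|23)=+1, (2|23)=+1; (−1)^{-1·3·11}·(+1)^3·(+1)^-1 = -1.
v=7: a=7^-6·(≡2), b=7^1·(≡1) mod 7; (2|7)=+1, (1|7)=+1; (−1)^{-6·1·3}·(+1)^1·(+1)^-6 = +1.
v=17: a=17^2·(≡4), b=17^0·(≡6) mod 17; (4|17)=+1, (6|17)=-1; (−1)^{2·0·8}·(+1)^0·(-1)^2 = +1.
v=3: a=3^4·(≡2), b=3^5·(≡1) mod 3; (2|3)=-1, (1|3)=+1; (−1)^{4·5·1}·(-1)^5·(+1)^4 = -1.
v=∞: -115 < 0 and -483 < 0  ⇒  (a,b)_∞ = -1.
Ram(-115, -483) = {3, 5, 23, ∞}; no ℚ_3-point on the conic.

[3, 5, 23, inf]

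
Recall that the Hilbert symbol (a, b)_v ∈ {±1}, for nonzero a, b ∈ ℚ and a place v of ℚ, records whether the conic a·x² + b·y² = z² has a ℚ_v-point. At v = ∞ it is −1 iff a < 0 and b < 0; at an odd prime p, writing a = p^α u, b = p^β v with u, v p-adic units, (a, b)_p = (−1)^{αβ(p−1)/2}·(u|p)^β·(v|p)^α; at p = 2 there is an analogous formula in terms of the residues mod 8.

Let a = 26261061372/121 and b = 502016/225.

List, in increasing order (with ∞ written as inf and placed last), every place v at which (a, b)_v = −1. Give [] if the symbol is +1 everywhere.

[13, 17, 37, 41]

(a, b) ≡ (14887223, 1961) mod (ℚ^×)²; places V = {2, 3, 5, 7, 11, 13, 17, 31, 37, 41, 53, ∞}.
(a,b)_17: α=1, u≡4; β=0, v≡10 (mod 17); (4|17)=+1, (10|17)=-1; sign (−1)^0·+1^0·-1^1 = -1.
(a,b)_11: α=-2, u≡7; β=0, v≡4 (mod 11); (7|11)=-1, (4|11)=+1; sign (−1)^0·-1^0·+1^-2 = +1.
(a,b)_41: α=1, u≡17; β=0, v≡17 (mod 41); (17|41)=-1, (17|41)=-1; sign (−1)^0·-1^0·-1^1 = -1.
(a,b)_53: α=1, u≡44; β=1, v≡7 (mod 53); (44|53)=+1, (7|53)=+1; sign (−1)^0·+1^1·+1^1 = +1.
(a,b)_31: α=1, u≡12; β=0, v≡8 (mod 31); (12|31)=-1, (8|31)=+1; sign (−1)^0·-1^0·+1^1 = +1.
(a,b)_3: α=2, u≡2; β=-2, v≡2 (mod 3); (2|3)=-1, (2|3)=-1; sign (−1)^0·-1^-2·-1^2 = +1.
(a,b)_2: α=2, β=8; u≡7, v≡1 (mod 8); ε(u)ε(v)=1·0, αω(v)=2·0, βω(u)=8·0; sum ≡ 0  ⇒  +1.
(a,b)_13: α=1, u≡12; β=0, v≡2 (mod 13); (12|13)=+1, (2|13)=-1; sign (−1)^0·+1^0·-1^1 = -1.
(a,b)_5: α=0, u≡2; β=-2, v≡4 (mod 5); (2|5)=-1, (4|5)=+1; sign (−1)^0·-1^-2·+1^0 = +1.
(a,b)_∞: sgn(14887223)=+, sgn(1961)=+, so +1.
(a,b)_7: α=2, u≡4; β=0, v≡4 (mod 7); (4|7)=+1, (4|7)=+1; sign (−1)^0·+1^0·+1^2 = +1.
(a,b)_37: α=0, u≡35; β=1, v≡21 (mod 37); (35|37)=-1, (21|37)=+1; sign (−1)^0·-1^1·+1^0 = -1.
|Ram(14887223, 1961)| = 4, even; anisotropic at {13, 17, 37, 41}.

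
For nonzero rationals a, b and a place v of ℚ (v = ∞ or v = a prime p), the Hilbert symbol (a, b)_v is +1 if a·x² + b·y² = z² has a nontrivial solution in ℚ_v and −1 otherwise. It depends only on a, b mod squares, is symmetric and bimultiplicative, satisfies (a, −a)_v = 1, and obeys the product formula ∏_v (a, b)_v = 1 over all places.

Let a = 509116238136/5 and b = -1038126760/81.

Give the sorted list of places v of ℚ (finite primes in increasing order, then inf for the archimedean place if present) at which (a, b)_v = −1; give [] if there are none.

(a, b) ≡ (5270, -2144890) mod (ℚ^×)²; places V = {2, 3, 5, 11, 17, 31, 37, ∞}.
(a,b)_∞: sgn(5270)=+, sgn(-2144890)=−, so +1.
(a,b)_31: α=1, u≡13; β=1, v≡2 (mod 31); (13|31)=-1, (2|31)=+1; sign (−1)^1·-1^1·+1^1 = +1.
(a,b)_11: α=2, u≡9; β=3, v≡7 (mod 11); (9|11)=+1, (7|11)=-1; sign (−1)^0·+1^3·-1^2 = +1.
(a,b)_3: α=6, u≡2; β=-4, v≡2 (mod 3); (2|3)=-1, (2|3)=-1; sign (−1)^0·-1^-4·-1^6 = +1.
(a,b)_2: α=3, β=3; u≡3, v≡3 (mod 8); ε(u)ε(v)=1·1, αω(v)=3·1, βω(u)=3·1; sum ≡ 1  ⇒  -1.
(a,b)_17: α=1, u≡13; β=1, v≡9 (mod 17); (13|17)=+1, (9|17)=+1; sign (−1)^0·+1^1·+1^1 = +1.
(a,b)_5: α=-1, u≡1; β=1, v≡3 (mod 5); (1|5)=+1, (3|5)=-1; sign (−1)^0·+1^1·-1^-1 = -1.
(a,b)_37: α=2, u≡7; β=1, v≡25 (mod 37); (7|37)=+1, (25|37)=+1; sign (−1)^0·+1^1·+1^2 = +1.
(5270, -2144890 / ℚ) ramifies at {2, 5}: a division algebra.

[2, 5]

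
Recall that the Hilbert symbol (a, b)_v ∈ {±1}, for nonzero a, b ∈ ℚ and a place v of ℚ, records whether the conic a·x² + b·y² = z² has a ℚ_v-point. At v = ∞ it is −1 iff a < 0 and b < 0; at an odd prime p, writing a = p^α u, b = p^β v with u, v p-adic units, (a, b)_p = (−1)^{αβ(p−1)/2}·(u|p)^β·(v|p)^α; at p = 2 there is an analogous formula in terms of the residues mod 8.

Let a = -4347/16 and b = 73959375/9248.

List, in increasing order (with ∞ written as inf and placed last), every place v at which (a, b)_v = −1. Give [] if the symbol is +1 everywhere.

(a, b) ≡ (-483, 4830) mod (ℚ^×)²; places V = {2, 3, 5, 7, 17, 23, ∞}.
(a,b)_2: α=-4, β=-5; u≡5, v≡7 (mod 8); ε(u)ε(v)=0·1, αω(v)=-4·0, βω(u)=-5·1; sum ≡ 1  ⇒  -1.
(a,b)_17: α=0, u≡12; β=-2, v≡13 (mod 17); (12|17)=-1, (13|17)=+1; sign (−1)^0·-1^-2·+1^0 = +1.
(a,b)_∞: sgn(-483)=−, sgn(4830)=+, so +1.
(a,b)_5: α=0, u≡3; β=5, v≡4 (mod 5); (3|5)=-1, (4|5)=+1; sign (−1)^0·-1^5·+1^0 = -1.
(a,b)_3: α=3, u≡1; β=1, v≡2 (mod 3); (1|3)=+1, (2|3)=-1; sign (−1)^1·+1^1·-1^3 = +1.
(a,b)_7: α=1, u≡1; β=3, v≡4 (mod 7); (1|7)=+1, (4|7)=+1; sign (−1)^1·+1^3·+1^1 = -1.
(a,b)_23: α=1, u≡4; β=1, v≡9 (mod 23); (4|23)=+1, (9|23)=+1; sign (−1)^1·+1^1·+1^1 = -1.
Ram(-483, 4830) = {2, 5, 7, 23}; no ℚ_2-point on the conic.

[2, 5, 7, 23]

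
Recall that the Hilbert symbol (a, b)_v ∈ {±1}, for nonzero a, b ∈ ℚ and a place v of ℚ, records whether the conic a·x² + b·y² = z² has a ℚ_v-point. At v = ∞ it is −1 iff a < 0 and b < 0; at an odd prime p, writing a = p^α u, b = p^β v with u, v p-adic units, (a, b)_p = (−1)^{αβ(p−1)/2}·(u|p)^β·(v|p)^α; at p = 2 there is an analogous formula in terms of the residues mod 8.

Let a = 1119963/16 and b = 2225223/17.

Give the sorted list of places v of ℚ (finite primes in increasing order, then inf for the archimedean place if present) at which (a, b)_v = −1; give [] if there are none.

Mod squares: a ≡ 3, b ≡ 24871. Check v ∈ {∞, 2, 3, 7, 11, 13, 17, 19, 47}.
v=19: a=19^0·(≡10), b=19^1·(≡9) mod 19; (10|19)=-1, (9|19)=+1; (−1)^{0·1·9}·(-1)^1·(+1)^0 = -1.
v=11: a=11^0·(≡4), b=11^1·(≡6) mod 11; (4|11)=+1, (6|11)=-1; (−1)^{0·1·5}·(+1)^1·(-1)^0 = +1.
v=3: a=3^1·(≡1), b=3^2·(≡1) mod 3; (1|3)=+1, (1|3)=+1; (−1)^{1·2·1}·(+1)^2·(+1)^1 = +1.
v=17: a=17^0·(≡14), b=17^-1·(≡8) mod 17; (14|17)=-1, (8|17)=+1; (−1)^{0·-1·8}·(-1)^-1·(+1)^0 = -1.
v=7: a=7^0·(≡6), b=7^1·(≡4) mod 7; (6|7)=-1, (4|7)=+1; (−1)^{0·1·3}·(-1)^1·(+1)^0 = -1.
v=2: v_2(a)=-4, v_2(b)=0; units ≡ 3, 7 (mod 8); ε·ε+αω+βω = 1·1+-4·0+0·1 ≡ 1  ⇒  (a,b)_2 = -1.
v=∞: 3 > 0 and 24871 > 0  ⇒  (a,b)_∞ = +1.
v=47: a=47^2·(≡17), b=47^0·(≡6) mod 47; (17|47)=+1, (6|47)=+1; (−1)^{2·0·23}·(+1)^0·(+1)^2 = +1.
v=13: a=13^2·(≡12), b=13^2·(≡6) mod 13; (12|13)=+1, (6|13)=-1; (−1)^{2·2·6}·(+1)^2·(-1)^2 = +1.
|Ram(3, 24871)| = 4, even; anisotropic at {2, 7, 17, 19}.

[2, 7, 17, 19]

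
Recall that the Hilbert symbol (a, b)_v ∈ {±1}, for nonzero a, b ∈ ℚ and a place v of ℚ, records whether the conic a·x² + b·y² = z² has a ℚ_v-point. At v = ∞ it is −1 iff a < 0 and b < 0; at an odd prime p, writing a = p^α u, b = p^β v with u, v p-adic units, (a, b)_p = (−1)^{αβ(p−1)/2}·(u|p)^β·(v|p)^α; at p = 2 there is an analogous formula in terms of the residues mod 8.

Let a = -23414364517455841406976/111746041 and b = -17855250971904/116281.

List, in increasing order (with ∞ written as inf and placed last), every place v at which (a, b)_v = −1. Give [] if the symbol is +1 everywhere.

[23, 29, 37, inf]

(a, b) ≡ (-851, -1189) mod (ℚ^×)²; places V = {2, 3, 11, 23, 29, 31, 37, 41, ∞}.
(a,b)_∞: sgn(-851)=−, sgn(-1189)=−, so -1.
(a,b)_3: α=8, u≡1; β=4, v≡2 (mod 3); (1|3)=+1, (2|3)=-1; sign (−1)^0·+1^4·-1^8 = +1.
(a,b)_11: α=-2, u≡8; β=-2, v≡7 (mod 11); (8|11)=-1, (7|11)=-1; sign (−1)^0·-1^-2·-1^-2 = +1.
(a,b)_37: α=3, u≡18; β=2, v≡14 (mod 37); (18|37)=-1, (14|37)=-1; sign (−1)^0·-1^2·-1^3 = -1.
(a,b)_41: α=2, u≡37; β=1, v≡19 (mod 41); (37|41)=+1, (19|41)=-1; sign (−1)^0·+1^1·-1^2 = +1.
(a,b)_2: α=12, β=8; u≡5, v≡3 (mod 8); ε(u)ε(v)=0·1, αω(v)=12·1, βω(u)=8·1; sum ≡ 0  ⇒  +1.
(a,b)_31: α=-4, u≡22; β=-2, v≡14 (mod 31); (22|31)=-1, (14|31)=+1; sign (−1)^0·-1^-2·+1^-4 = +1.
(a,b)_29: α=2, u≡18; β=1, v≡27 (mod 29); (18|29)=-1, (27|29)=-1; sign (−1)^0·-1^1·-1^2 = -1.
(a,b)_23: α=3, u≡2; β=2, v≡5 (mod 23); (2|23)=+1, (5|23)=-1; sign (−1)^0·+1^2·-1^3 = -1.
|Ram(-851, -1189)| = 4, even; anisotropic at {23, 29, 37, ∞}.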